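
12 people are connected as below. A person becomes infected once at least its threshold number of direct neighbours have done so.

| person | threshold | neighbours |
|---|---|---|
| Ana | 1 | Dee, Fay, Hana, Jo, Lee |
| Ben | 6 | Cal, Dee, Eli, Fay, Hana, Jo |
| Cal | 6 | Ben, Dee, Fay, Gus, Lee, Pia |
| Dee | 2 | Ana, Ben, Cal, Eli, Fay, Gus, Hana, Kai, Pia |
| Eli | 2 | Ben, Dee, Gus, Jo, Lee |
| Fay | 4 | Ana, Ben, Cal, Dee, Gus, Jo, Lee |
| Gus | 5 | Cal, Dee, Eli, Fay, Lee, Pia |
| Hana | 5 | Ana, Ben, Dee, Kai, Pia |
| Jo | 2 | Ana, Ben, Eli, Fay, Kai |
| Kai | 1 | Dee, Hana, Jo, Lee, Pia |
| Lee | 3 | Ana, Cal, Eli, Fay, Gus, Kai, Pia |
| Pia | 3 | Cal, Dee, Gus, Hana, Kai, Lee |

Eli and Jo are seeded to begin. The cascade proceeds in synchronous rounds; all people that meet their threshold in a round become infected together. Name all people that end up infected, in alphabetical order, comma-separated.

Round 1 — Eli, Jo become infected (initial).
Round 2 — checking thresholds:
  Ana: 1 of 5 neighbours ≥ 1, becomes infected.
  Ben: 2 of 6 neighbours < 6, holds.
  Dee: 1 of 9 neighbours < 2, holds.
  Fay: 1 of 7 neighbours < 4, holds.
  Gus: 1 of 6 neighbours < 5, holds.
  Kai: 1 of 5 neighbours ≥ 1, becomes infected.
  Lee: 1 of 7 neighbours < 3, holds.
Round 3 — checking thresholds:
  Ben: 2 of 6 neighbours < 6, holds.
  Dee: 3 of 9 neighbours ≥ 2, becomes infected.
  Fay: 2 of 7 neighbours < 4, holds.
  Gus: 1 of 6 neighbours < 5, holds.
  Hana: 2 of 5 neighbours < 5, holds.
  Lee: 3 of 7 neighbours ≥ 3, becomes infected.
  Pia: 1 of 6 neighbours < 3, holds.
Round 4 — checking thresholds:
  Ben: 3 of 6 neighbours < 6, holds.
  Cal: 2 of 6 neighbours < 6, holds.
  Fay: 4 of 7 neighbours ≥ 4, becomes infected.
  Gus: 3 of 6 neighbours < 5, holds.
  Hana: 3 of 5 neighbours < 5, holds.
  Pia: 3 of 6 neighbours ≥ 3, becomes infected.
Round 5 — checking thresholds:
  Ben: 4 of 6 neighbours < 6, holds.
  Cal: 4 of 6 neighbours < 6, holds.
  Gus: 5 of 6 neighbours ≥ 5, becomes infected.
  Hana: 4 of 5 neighbours < 5, holds.
Round 6 — no new infections; cascade stops.

Ana, Dee, Eli, Fay, Gus, Jo, Kai, Lee, Pia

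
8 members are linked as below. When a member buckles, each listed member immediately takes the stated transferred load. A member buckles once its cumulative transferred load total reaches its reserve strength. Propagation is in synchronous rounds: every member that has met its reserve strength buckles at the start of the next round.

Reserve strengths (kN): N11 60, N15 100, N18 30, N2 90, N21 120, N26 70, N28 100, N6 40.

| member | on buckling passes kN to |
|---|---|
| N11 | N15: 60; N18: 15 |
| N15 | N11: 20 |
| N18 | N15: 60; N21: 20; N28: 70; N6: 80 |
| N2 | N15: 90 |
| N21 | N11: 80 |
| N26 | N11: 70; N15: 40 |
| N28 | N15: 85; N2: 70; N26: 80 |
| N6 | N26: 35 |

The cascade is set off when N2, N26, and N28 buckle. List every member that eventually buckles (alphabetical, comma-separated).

Round 1 — N2, N26, N28 buckle (initial).
  N11: +70 → 70 ≥ 60
  N15: +90+40+85 → 215 ≥ 100
Round 2 — N11, N15 buckle.
  N18: +15 → 15 < 30
No further bucklings.

N11, N15, N2, N26, N28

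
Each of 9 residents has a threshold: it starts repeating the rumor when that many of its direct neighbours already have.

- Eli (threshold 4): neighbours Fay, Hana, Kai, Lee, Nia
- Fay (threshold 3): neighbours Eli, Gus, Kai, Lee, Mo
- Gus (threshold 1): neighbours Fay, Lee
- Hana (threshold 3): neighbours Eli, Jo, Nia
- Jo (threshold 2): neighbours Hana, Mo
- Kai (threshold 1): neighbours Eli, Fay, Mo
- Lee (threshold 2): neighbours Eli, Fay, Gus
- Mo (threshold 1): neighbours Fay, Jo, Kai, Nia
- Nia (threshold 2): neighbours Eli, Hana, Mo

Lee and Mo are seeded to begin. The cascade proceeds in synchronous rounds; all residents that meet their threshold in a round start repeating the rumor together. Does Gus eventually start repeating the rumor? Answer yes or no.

Round 1 — Lee, Mo start repeating the rumor (initial).
Round 2 — checking thresholds:
  Eli: 1 of 5 neighbours < 4, below threshold.
  Fay: 2 of 5 neighbours < 3, below threshold.
  Gus: 1 of 2 neighbours ≥ 1, starts repeating the rumor.
  Jo: 1 of 2 neighbours < 2, below threshold.
  Kai: 1 of 3 neighbours ≥ 1, starts repeating the rumor.
  Nia: 1 of 3 neighbours < 2, below threshold.
Round 3 — checking thresholds:
  Eli: 2 of 5 neighbours < 4, below threshold.
  Fay: 4 of 5 neighbours ≥ 3, starts repeating the rumor.
  Jo: 1 of 2 neighbours < 2, below threshold.
  Nia: 1 of 3 neighbours < 2, below threshold.
Round 4 — no new spreads; cascade stops.

yes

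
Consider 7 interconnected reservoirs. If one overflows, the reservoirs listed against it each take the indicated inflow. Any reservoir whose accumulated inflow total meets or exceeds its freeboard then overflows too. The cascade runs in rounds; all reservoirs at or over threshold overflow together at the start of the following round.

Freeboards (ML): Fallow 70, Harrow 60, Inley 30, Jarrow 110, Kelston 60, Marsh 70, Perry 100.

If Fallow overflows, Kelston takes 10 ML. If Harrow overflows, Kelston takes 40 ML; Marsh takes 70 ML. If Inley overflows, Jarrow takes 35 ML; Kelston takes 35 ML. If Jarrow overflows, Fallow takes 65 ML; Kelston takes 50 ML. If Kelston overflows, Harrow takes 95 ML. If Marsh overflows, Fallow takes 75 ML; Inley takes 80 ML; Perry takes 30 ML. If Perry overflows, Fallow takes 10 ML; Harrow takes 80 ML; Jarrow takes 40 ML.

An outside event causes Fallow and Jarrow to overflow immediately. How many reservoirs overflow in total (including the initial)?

6

Round 1 — Fallow, Jarrow overflow (initial).
  Kelston: +10+50 → 60 ≥ 60
Round 2 — Kelston overflows.
  Harrow: +95 → 95 ≥ 60
Round 3 — Harrow overflows.
  Marsh: +70 → 70 ≥ 70
Round 4 — Marsh overflows.
  Inley: +80 → 80 ≥ 30
  Perry: +30 → 30 < 100
Round 5 — Inley overflows.
No further overflows.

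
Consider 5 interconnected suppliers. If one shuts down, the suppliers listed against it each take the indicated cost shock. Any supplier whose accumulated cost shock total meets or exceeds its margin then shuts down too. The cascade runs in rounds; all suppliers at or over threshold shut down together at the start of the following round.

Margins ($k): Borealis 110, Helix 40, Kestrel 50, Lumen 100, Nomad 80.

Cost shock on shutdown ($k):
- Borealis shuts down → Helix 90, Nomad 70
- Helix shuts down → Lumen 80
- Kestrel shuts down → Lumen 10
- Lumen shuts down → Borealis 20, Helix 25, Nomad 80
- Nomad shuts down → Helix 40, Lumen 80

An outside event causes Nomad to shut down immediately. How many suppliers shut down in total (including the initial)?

Round 1 — Nomad shuts down (initial).
  Helix: +40 → 40 ≥ 40
  Lumen: +80 → 80 < 100
Round 2 — Helix shuts down.
  Lumen: +80 → 160 ≥ 100
Round 3 — Lumen shuts down.
  Borealis: +20 → 20 < 110
No further shutdowns.

3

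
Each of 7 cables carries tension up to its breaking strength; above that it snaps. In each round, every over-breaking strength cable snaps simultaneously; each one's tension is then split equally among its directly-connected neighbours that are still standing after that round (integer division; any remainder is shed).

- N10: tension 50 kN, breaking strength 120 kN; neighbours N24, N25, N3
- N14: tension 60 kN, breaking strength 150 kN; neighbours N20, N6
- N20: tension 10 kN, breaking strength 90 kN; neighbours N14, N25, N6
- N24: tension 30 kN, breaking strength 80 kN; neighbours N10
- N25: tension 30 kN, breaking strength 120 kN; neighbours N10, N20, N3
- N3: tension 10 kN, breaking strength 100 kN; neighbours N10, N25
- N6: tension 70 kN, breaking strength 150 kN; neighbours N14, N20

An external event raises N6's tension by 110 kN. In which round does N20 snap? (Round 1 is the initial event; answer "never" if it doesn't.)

Round 1 — N6 at 180 > 150. N6 snaps.
  N6 sheds 180 kN to N14, N20: 90 each.
    N14: 60+90 = 150 ≤ 150
    N20: 10+90 = 100 > 90
Round 2 — N20 snaps.
  N20 sheds 100 kN to N14, N25: 50 each.
    N14: 150+50 = 200 > 150
    N25: 30+50 = 80 ≤ 120
Round 3 — N14 snaps.
  N14 sheds 200 kN: no online neighbours, lost.
No further breaks.

2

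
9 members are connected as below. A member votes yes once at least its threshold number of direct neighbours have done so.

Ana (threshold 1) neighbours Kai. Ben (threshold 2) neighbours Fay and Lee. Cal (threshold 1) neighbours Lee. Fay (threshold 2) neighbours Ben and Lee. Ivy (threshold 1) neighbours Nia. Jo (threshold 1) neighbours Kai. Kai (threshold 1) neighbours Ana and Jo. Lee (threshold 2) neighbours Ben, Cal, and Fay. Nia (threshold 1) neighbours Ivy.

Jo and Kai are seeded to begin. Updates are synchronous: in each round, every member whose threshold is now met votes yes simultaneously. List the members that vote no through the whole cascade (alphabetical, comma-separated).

Round 1 — Jo, Kai vote yes (initial).
Round 2 — checking thresholds:
  Ana: 1 of 1 neighbours ≥ 1, votes yes.
Round 3 — no new yes votes; cascade stops.

Ben, Cal, Fay, Ivy, Lee, Nia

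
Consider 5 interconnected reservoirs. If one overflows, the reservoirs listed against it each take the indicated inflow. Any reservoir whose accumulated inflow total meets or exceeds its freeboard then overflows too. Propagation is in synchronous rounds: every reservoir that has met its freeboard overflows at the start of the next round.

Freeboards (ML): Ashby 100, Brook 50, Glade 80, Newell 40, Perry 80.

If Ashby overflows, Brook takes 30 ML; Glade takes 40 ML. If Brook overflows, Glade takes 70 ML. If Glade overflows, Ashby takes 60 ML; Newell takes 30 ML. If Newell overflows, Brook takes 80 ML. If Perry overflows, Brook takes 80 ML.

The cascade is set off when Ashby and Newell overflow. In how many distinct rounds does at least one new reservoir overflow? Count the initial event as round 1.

3

Round 1 — Ashby, Newell overflow (initial).
  Brook: +30+80 → 110 ≥ 50
  Glade: +40 → 40 < 80
Round 2 — Brook overflows.
  Glade: +70 → 110 ≥ 80
Round 3 — Glade overflows.
No further overflows.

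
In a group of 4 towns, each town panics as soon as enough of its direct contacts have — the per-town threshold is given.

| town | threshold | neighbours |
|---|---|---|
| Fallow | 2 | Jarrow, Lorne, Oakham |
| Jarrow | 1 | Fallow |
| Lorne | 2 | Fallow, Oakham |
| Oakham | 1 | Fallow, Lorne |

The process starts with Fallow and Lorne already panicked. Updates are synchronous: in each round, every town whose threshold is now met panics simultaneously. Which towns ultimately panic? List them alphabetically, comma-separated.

Round 1 — Fallow, Lorne panic (initial).
Round 2 — checking thresholds:
  Jarrow: 1 of 1 neighbours ≥ 1, panics.
  Oakham: 2 of 2 neighbours ≥ 1, panics.
Round 3 — no new panics; cascade stops.

Fallow, Jarrow, Lorne, Oakham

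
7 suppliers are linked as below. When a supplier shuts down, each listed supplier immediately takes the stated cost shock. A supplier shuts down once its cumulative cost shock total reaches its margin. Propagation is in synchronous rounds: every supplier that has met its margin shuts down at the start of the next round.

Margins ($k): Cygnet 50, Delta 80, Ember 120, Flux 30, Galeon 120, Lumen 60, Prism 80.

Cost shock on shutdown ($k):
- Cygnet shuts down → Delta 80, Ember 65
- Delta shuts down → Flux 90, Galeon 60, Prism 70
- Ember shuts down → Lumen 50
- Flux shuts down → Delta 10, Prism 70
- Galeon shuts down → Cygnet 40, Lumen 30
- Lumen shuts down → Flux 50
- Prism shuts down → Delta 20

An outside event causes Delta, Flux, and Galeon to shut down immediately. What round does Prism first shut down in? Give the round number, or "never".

Round 1 — Delta, Flux, Galeon shut down (initial).
  Cygnet: +40 → 40 < 50
  Lumen: +30 → 30 < 60
  Prism: +70+70 → 140 ≥ 80
Round 2 — Prism shuts down.
No further shutdowns.

2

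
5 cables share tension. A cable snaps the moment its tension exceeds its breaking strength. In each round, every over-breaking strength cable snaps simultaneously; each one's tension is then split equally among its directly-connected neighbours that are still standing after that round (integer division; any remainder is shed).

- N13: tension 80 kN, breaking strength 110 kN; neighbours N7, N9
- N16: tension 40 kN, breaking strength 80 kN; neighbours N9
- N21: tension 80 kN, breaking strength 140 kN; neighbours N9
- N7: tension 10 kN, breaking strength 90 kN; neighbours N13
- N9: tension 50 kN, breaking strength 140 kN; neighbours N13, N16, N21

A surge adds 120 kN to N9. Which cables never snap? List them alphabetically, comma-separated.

Round 1 — N9 at 170 > 140. N9 snaps.
  N9 sheds 170 kN to N13, N16, N21: 56 each (2 lost).
    N13: 80+56 = 136 > 110
    N16: 40+56 = 96 > 80
    N21: 80+56 = 136 ≤ 140
Round 2 — N13, N16 snap.
  N13 sheds 136 kN to N7: 136 each.
    N7: 10+136 = 146 > 90
  N16 sheds 96 kN: no online neighbours, lost.
Round 3 — N7 snaps.
  N7 sheds 146 kN: no online neighbours, lost.
No further breaks.

N21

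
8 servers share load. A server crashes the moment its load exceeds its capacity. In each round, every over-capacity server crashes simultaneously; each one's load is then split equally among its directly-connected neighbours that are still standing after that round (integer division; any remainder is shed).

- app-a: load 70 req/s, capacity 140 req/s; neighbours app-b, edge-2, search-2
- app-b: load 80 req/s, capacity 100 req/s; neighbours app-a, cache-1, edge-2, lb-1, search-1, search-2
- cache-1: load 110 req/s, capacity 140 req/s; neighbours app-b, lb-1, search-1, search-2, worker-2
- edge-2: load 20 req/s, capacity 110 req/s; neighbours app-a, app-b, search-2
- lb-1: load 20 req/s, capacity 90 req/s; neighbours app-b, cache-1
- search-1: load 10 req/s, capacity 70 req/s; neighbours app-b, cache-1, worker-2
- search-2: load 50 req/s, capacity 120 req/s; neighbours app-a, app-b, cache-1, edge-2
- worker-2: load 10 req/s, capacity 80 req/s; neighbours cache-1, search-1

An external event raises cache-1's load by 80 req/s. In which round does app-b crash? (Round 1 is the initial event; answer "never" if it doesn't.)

2

Round 1 — cache-1 at 190 > 140. cache-1 crashes.
  cache-1 sheds 190 req/s to app-b, lb-1, search-1, search-2, worker-2: 38 each.
    app-b: 80+38 = 118 > 100
    lb-1: 20+38 = 58 ≤ 90
    search-1: 10+38 = 48 ≤ 70
    search-2: 50+38 = 88 ≤ 120
    worker-2: 10+38 = 48 ≤ 80
Round 2 — app-b crashes.
  app-b sheds 118 req/s to app-a, edge-2, lb-1, search-1, search-2: 23 each (3 lost).
    app-a: 70+23 = 93 ≤ 140
    edge-2: 20+23 = 43 ≤ 110
    lb-1: 58+23 = 81 ≤ 90
    search-1: 48+23 = 71 > 70
    search-2: 88+23 = 111 ≤ 120
Round 3 — search-1 crashes.
  search-1 sheds 71 req/s to worker-2: 71 each.
    worker-2: 48+71 = 119 > 80
Round 4 — worker-2 crashes.
  worker-2 sheds 119 req/s: no online neighbours, lost.
No further crashes.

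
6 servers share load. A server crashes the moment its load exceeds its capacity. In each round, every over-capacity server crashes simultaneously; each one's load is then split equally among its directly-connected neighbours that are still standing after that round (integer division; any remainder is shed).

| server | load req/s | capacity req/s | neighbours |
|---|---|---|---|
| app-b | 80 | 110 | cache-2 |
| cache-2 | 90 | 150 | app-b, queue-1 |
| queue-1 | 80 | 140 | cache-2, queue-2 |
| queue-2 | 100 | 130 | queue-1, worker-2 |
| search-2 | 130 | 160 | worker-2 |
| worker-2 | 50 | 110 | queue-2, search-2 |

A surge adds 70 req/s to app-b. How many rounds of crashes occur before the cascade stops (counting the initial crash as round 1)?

6

Round 1 — app-b at 150 > 110. app-b crashes.
  app-b sheds 150 req/s to cache-2: 150 each.
    cache-2: 90+150 = 240 > 150
Round 2 — cache-2 crashes.
  cache-2 sheds 240 req/s to queue-1: 240 each.
    queue-1: 80+240 = 320 > 140
Round 3 — queue-1 crashes.
  queue-1 sheds 320 req/s to queue-2: 320 each.
    queue-2: 100+320 = 420 > 130
Round 4 — queue-2 crashes.
  queue-2 sheds 420 req/s to worker-2: 420 each.
    worker-2: 50+420 = 470 > 110
Round 5 — worker-2 crashes.
  worker-2 sheds 470 req/s to search-2: 470 each.
    search-2: 130+470 = 600 > 160
Round 6 — search-2 crashes.
  search-2 sheds 600 req/s: no online neighbours, lost.
No further crashes.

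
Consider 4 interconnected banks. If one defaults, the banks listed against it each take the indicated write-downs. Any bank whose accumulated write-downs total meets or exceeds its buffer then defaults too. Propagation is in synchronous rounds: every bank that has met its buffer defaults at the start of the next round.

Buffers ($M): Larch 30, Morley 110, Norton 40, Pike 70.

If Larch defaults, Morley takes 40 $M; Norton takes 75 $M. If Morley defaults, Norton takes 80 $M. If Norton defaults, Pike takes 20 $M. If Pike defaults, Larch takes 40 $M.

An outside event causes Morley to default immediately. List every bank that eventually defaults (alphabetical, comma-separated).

Morley, Norton

Round 1 — Morley defaults (initial).
  Norton: +80 → 80 ≥ 40
Round 2 — Norton defaults.
  Pike: +20 → 20 < 70
No further defaults.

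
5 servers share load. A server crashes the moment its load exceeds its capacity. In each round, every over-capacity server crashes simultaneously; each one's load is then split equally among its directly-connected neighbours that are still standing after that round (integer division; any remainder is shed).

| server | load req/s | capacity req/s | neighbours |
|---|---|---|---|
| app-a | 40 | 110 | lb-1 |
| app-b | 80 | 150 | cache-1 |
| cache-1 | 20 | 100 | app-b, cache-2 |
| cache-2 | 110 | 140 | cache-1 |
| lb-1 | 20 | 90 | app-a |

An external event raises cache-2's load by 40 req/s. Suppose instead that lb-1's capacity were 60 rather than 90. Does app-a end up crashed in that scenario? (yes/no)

no

With lb-1's capacity at 60:
Round 1 — cache-2 at 150 > 140. cache-2 crashes.
  cache-2 sheds 150 req/s to cache-1: 150 each.
    cache-1: 20+150 = 170 > 100
Round 2 — cache-1 crashes.
  cache-1 sheds 170 req/s to app-b: 170 each.
    app-b: 80+170 = 250 > 150
Round 3 — app-b crashes.
  app-b sheds 250 req/s: no online neighbours, lost.
No further crashes.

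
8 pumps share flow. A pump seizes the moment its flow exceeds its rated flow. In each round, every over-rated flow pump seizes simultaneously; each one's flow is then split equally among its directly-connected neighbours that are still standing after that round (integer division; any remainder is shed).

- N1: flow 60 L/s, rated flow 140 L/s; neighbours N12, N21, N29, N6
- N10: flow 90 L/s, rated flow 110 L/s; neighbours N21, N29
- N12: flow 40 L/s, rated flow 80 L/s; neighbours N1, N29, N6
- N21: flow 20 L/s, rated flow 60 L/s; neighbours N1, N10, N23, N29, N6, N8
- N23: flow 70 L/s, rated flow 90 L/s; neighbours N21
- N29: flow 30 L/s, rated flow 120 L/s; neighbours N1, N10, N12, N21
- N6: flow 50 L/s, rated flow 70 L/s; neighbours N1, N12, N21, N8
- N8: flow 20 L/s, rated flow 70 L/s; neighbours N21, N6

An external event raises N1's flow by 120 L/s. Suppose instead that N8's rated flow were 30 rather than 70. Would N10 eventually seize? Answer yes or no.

With N8's rated flow at 30:
Round 1 — N1 at 180 > 140. N1 seizes.
  N1 sheds 180 L/s to N12, N21, N29, N6: 45 each.
    N12: 40+45 = 85 > 80
    N21: 20+45 = 65 > 60
    N29: 30+45 = 75 ≤ 120
    N6: 50+45 = 95 > 70
Round 2 — N12, N21, N6 seize.
  N12 sheds 85 L/s to N29: 85 each.
    N29: 75+85 = 160 > 120
  N21 sheds 65 L/s to N10, N23, N29, N8: 16 each (1 lost).
    N10: 90+16 = 106 ≤ 110
    N23: 70+16 = 86 ≤ 90
    N29: 160+16 = 176 > 120
    N8: 20+16 = 36 > 30
  N6 sheds 95 L/s to N8: 95 each.
    N8: 36+95 = 131 > 30
Round 3 — N29, N8 seize.
  N29 sheds 176 L/s to N10: 176 each.
    N10: 106+176 = 282 > 110
  N8 sheds 131 L/s: no online neighbours, lost.
Round 4 — N10 seizes.
  N10 sheds 282 L/s: no online neighbours, lost.
No further seizures.

yes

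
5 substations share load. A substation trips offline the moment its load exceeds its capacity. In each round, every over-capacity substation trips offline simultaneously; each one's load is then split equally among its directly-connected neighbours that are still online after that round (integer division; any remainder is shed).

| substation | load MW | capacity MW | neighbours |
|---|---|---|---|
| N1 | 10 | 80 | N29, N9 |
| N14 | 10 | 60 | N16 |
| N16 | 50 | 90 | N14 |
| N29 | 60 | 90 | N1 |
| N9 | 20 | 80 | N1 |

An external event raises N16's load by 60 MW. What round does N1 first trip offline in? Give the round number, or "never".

never

Round 1 — N16 at 110 > 90. N16 trips offline.
  N16 sheds 110 MW to N14: 110 each.
    N14: 10+110 = 120 > 60
Round 2 — N14 trips offline.
  N14 sheds 120 MW: no online neighbours, lost.
No further trips.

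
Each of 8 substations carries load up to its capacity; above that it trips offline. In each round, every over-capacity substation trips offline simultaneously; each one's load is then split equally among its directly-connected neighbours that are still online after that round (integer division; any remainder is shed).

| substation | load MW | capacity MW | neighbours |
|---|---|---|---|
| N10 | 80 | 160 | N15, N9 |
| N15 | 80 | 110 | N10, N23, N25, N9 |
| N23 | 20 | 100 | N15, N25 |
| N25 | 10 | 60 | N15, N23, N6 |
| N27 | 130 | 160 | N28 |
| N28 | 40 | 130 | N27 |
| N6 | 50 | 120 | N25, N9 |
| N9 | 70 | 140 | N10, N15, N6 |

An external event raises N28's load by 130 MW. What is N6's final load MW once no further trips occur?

50

Round 1 — N28 at 170 > 130. N28 trips offline.
  N28 sheds 170 MW to N27: 170 each.
    N27: 130+170 = 300 > 160
Round 2 — N27 trips offline.
  N27 sheds 300 MW: no online neighbours, lost.
No further trips.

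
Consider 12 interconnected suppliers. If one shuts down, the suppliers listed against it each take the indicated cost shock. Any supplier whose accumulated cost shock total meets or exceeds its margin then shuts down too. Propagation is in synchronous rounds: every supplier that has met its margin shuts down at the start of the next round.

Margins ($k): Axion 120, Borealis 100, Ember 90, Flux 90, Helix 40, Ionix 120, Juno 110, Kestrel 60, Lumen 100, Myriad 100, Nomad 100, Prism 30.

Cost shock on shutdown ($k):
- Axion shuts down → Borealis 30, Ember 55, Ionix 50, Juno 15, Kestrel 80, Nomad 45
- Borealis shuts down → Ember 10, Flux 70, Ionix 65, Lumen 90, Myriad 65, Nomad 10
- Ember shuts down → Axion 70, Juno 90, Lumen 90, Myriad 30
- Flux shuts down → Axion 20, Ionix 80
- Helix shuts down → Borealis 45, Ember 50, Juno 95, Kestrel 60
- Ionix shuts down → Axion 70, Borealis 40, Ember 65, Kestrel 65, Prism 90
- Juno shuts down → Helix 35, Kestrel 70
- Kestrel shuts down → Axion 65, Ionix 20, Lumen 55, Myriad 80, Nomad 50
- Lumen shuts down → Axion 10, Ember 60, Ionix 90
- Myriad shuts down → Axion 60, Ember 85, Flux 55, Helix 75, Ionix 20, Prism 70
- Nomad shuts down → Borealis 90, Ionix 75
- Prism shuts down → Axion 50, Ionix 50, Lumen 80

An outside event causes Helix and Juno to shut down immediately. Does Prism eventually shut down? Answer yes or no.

Round 1 — Helix, Juno shut down (initial).
  Borealis: +45 → 45 < 100
  Ember: +50 → 50 < 90
  Kestrel: +60+70 → 130 ≥ 60
Round 2 — Kestrel shuts down.
  Axion: +65 → 65 < 120
  Ionix: +20 → 20 < 120
  Lumen: +55 → 55 < 100
  Myriad: +80 → 80 < 100
  Nomad: +50 → 50 < 100
No further shutdowns.

no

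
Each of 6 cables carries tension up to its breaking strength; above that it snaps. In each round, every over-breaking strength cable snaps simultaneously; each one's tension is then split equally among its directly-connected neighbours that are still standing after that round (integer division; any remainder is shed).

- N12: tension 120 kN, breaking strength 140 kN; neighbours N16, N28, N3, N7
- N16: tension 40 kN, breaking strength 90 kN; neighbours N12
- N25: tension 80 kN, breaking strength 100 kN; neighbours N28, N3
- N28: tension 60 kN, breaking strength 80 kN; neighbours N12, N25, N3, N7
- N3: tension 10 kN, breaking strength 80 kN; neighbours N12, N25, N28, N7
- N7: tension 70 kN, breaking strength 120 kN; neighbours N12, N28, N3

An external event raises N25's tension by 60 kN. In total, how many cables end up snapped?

Round 1 — N25 at 140 > 100. N25 snaps.
  N25 sheds 140 kN to N28, N3: 70 each.
    N28: 60+70 = 130 > 80
    N3: 10+70 = 80 ≤ 80
Round 2 — N28 snaps.
  N28 sheds 130 kN to N12, N3, N7: 43 each (1 lost).
    N12: 120+43 = 163 > 140
    N3: 80+43 = 123 > 80
    N7: 70+43 = 113 ≤ 120
Round 3 — N12, N3 snap.
  N12 sheds 163 kN to N16, N7: 81 each (1 lost).
    N16: 40+81 = 121 > 90
    N7: 113+81 = 194 > 120
  N3 sheds 123 kN to N7: 123 each.
    N7: 194+123 = 317 > 120
Round 4 — N16, N7 snap.
  N16 sheds 121 kN: no online neighbours, lost.
  N7 sheds 317 kN: no online neighbours, lost.
No further breaks.

6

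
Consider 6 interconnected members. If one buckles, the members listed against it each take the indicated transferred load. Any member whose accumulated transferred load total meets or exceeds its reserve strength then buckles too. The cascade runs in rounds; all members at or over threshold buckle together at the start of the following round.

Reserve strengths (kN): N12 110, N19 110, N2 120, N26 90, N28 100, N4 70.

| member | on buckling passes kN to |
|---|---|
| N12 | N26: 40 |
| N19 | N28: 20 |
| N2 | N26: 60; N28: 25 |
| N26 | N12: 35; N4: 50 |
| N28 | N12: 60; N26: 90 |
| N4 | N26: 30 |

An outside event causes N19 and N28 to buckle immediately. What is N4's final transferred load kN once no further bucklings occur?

Round 1 — N19, N28 buckle (initial).
  N12: +60 → 60 < 110
  N26: +90 → 90 ≥ 90
Round 2 — N26 buckles.
  N12: +35 → 95 < 110
  N4: +50 → 50 < 70
No further bucklings.

50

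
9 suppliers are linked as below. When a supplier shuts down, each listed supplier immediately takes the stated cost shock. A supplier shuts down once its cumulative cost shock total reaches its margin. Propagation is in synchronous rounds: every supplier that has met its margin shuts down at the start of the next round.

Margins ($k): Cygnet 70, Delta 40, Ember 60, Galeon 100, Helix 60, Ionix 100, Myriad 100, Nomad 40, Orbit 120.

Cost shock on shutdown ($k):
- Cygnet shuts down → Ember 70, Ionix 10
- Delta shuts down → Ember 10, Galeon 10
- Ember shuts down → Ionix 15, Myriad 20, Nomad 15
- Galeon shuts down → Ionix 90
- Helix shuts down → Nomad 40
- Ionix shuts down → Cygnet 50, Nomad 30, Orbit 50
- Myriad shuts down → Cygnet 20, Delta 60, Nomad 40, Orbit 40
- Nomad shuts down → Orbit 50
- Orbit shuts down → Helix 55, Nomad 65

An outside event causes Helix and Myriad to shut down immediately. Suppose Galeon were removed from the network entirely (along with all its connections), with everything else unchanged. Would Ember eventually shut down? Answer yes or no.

With Galeon removed:
Round 1 — Helix, Myriad shut down (initial).
  Cygnet: +20 → 20 < 70
  Delta: +60 → 60 ≥ 40
  Nomad: +40+40 → 80 ≥ 40
  Orbit: +40 → 40 < 120
Round 2 — Delta, Nomad shut down.
  Ember: +10 → 10 < 60
  Orbit: +50 → 90 < 120
No further shutdowns.

no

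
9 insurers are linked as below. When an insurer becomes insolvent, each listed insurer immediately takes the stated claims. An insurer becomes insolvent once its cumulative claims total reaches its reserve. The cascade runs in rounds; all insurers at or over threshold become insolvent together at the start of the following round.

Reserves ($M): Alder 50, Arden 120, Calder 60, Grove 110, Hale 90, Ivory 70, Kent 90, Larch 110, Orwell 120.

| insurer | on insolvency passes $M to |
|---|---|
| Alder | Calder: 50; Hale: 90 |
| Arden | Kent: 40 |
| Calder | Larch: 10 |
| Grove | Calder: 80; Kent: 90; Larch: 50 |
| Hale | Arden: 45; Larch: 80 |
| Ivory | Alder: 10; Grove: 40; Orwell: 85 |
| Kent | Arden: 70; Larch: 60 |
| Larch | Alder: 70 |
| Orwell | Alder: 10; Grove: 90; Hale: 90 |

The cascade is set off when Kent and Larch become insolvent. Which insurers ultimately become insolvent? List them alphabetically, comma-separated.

Alder, Hale, Kent, Larch

Round 1 — Kent, Larch become insolvent (initial).
  Alder: +70 → 70 ≥ 50
  Arden: +70 → 70 < 120
Round 2 — Alder becomes insolvent.
  Calder: +50 → 50 < 60
  Hale: +90 → 90 ≥ 90
Round 3 — Hale becomes insolvent.
  Arden: +45 → 115 < 120
No further insolvencies.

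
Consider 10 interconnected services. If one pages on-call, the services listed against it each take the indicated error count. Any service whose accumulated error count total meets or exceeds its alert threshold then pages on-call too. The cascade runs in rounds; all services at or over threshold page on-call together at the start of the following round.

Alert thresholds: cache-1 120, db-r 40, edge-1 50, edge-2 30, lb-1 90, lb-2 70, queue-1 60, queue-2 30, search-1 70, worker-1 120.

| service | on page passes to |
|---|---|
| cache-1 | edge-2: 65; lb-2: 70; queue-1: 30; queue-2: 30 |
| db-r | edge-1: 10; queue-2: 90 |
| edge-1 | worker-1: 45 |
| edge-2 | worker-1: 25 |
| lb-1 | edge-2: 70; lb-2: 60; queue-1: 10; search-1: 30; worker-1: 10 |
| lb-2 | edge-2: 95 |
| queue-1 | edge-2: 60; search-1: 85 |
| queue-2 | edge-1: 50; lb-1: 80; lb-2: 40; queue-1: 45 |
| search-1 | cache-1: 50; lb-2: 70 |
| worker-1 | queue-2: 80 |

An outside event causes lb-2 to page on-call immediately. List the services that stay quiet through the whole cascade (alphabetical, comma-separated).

cache-1, db-r, edge-1, lb-1, queue-1, queue-2, search-1, worker-1

Round 1 — lb-2 pages on-call (initial).
  edge-2: +95 → 95 ≥ 30
Round 2 — edge-2 pages on-call.
  worker-1: +25 → 25 < 120
No further pages.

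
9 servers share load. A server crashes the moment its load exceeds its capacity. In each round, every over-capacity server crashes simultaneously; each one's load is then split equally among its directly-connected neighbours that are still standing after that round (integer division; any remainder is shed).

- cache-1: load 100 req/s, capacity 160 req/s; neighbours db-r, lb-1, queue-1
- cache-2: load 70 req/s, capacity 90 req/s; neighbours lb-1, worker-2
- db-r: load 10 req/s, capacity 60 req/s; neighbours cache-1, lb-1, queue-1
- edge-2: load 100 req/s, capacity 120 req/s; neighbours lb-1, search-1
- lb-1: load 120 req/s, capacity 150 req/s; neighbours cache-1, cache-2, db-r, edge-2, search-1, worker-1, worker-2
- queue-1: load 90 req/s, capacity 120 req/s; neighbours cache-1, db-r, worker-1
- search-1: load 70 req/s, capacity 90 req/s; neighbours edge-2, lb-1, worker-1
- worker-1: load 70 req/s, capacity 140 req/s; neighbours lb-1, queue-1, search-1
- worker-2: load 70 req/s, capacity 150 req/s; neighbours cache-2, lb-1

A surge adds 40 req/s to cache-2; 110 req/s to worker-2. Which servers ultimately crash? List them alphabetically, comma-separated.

Round 1 — cache-2 at 110 > 90; worker-2 at 180 > 150. cache-2, worker-2 crash.
  cache-2 sheds 110 req/s to lb-1: 110 each.
    lb-1: 120+110 = 230 > 150
  worker-2 sheds 180 req/s to lb-1: 180 each.
    lb-1: 230+180 = 410 > 150
Round 2 — lb-1 crashes.
  lb-1 sheds 410 req/s to cache-1, db-r, edge-2, search-1, worker-1: 82 each.
    cache-1: 100+82 = 182 > 160
    db-r: 10+82 = 92 > 60
    edge-2: 100+82 = 182 > 120
    search-1: 70+82 = 152 > 90
    worker-1: 70+82 = 152 > 140
Round 3 — cache-1, db-r, edge-2, search-1, worker-1 crash.
  cache-1 sheds 182 req/s to queue-1: 182 each.
    queue-1: 90+182 = 272 > 120
  db-r sheds 92 req/s to queue-1: 92 each.
    queue-1: 272+92 = 364 > 120
  edge-2 sheds 182 req/s: no online neighbours, lost.
  search-1 sheds 152 req/s: no online neighbours, lost.
  worker-1 sheds 152 req/s to queue-1: 152 each.
    queue-1: 364+152 = 516 > 120
Round 4 — queue-1 crashes.
  queue-1 sheds 516 req/s: no online neighbours, lost.
No further crashes.

cache-1, cache-2, db-r, edge-2, lb-1, queue-1, search-1, worker-1, worker-2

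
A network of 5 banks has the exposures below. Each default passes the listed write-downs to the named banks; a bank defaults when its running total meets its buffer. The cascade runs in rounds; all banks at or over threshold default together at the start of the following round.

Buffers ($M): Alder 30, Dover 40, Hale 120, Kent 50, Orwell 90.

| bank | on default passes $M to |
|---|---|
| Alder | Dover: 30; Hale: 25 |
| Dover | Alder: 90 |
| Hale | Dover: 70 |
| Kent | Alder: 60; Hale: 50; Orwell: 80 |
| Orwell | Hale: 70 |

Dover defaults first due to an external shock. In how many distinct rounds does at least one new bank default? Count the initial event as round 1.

Round 1 — Dover defaults (initial).
  Alder: +90 → 90 ≥ 30
Round 2 — Alder defaults.
  Hale: +25 → 25 < 120
No further defaults.

2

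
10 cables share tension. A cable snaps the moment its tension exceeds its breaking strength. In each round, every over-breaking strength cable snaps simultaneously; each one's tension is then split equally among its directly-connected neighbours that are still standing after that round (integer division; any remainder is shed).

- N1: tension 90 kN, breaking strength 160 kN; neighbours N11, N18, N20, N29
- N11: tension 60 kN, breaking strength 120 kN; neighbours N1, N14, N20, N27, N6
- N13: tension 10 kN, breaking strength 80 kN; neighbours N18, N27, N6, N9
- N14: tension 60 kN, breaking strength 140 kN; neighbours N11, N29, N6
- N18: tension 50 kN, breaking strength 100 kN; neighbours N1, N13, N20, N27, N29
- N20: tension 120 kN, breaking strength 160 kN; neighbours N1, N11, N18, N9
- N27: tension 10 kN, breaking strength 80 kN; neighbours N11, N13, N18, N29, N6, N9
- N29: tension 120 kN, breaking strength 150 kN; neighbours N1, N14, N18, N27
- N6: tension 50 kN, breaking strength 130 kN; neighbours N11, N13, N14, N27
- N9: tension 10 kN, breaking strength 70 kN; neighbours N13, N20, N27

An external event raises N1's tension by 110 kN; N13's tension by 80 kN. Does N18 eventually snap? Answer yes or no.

Round 1 — N1 at 200 > 160; N13 at 90 > 80. N1, N13 snap.
  N1 sheds 200 kN to N11, N18, N20, N29: 50 each.
    N11: 60+50 = 110 ≤ 120
    N18: 50+50 = 100 ≤ 100
    N20: 120+50 = 170 > 160
    N29: 120+50 = 170 > 150
  N13 sheds 90 kN to N18, N27, N6, N9: 22 each (2 lost).
    N18: 100+22 = 122 > 100
    N27: 10+22 = 32 ≤ 80
    N6: 50+22 = 72 ≤ 130
    N9: 10+22 = 32 ≤ 70
Round 2 — N18, N20, N29 snap.
  N18 sheds 122 kN to N27: 122 each.
    N27: 32+122 = 154 > 80
  N20 sheds 170 kN to N11, N9: 85 each.
    N11: 110+85 = 195 > 120
    N9: 32+85 = 117 > 70
  N29 sheds 170 kN to N14, N27: 85 each.
    N14: 60+85 = 145 > 140
    N27: 154+85 = 239 > 80
Round 3 — N11, N14, N27, N9 snap.
  N11 sheds 195 kN to N6: 195 each.
    N6: 72+195 = 267 > 130
  N14 sheds 145 kN to N6: 145 each.
    N6: 267+145 = 412 > 130
  N27 sheds 239 kN to N6: 239 each.
    N6: 412+239 = 651 > 130
  N9 sheds 117 kN: no online neighbours, lost.
Round 4 — N6 snaps.
  N6 sheds 651 kN: no online neighbours, lost.
No further breaks.

yes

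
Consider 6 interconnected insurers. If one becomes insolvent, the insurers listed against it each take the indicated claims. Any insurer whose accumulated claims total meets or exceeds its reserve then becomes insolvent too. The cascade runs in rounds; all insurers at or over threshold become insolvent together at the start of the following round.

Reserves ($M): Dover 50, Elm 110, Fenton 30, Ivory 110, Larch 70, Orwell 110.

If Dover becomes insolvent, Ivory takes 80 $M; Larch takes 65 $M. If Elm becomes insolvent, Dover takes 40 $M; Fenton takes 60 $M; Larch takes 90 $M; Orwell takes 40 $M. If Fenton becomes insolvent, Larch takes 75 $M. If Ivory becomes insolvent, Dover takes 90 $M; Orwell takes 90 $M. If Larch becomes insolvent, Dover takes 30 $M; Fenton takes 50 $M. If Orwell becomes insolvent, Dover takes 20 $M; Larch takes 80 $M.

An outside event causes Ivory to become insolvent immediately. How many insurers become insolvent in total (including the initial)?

2

Round 1 — Ivory becomes insolvent (initial).
  Dover: +90 → 90 ≥ 50
  Orwell: +90 → 90 < 110
Round 2 — Dover becomes insolvent.
  Larch: +65 → 65 < 70
No further insolvencies.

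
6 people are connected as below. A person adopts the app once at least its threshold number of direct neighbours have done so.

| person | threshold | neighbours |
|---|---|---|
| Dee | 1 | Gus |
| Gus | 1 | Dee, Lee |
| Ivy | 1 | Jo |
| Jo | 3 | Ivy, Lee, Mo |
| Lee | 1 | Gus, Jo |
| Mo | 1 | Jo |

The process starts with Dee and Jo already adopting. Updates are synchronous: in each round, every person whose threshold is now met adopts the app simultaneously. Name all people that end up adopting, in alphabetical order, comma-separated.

Dee, Gus, Ivy, Jo, Lee, Mo

Round 1 — Dee, Jo adopt the app (initial).
Round 2 — checking thresholds:
  Gus: 1 of 2 neighbours ≥ 1, adopts the app.
  Ivy: 1 of 1 neighbours ≥ 1, adopts the app.
  Lee: 1 of 2 neighbours ≥ 1, adopts the app.
  Mo: 1 of 1 neighbours ≥ 1, adopts the app.
Round 3 — no new adoptions; cascade stops.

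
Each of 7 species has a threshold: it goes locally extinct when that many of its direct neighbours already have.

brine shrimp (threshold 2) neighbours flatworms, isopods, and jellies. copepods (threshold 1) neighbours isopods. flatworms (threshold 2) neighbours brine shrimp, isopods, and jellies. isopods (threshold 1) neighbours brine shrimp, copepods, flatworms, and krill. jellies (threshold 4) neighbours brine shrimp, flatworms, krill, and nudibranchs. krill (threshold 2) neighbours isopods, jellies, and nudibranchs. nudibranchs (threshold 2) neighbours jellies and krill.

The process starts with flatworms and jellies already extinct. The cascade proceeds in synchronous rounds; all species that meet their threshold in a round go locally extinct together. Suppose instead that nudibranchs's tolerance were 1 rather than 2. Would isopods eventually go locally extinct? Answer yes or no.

yes

With nudibranchs's tolerance at 1:
Round 1 — flatworms, jellies go locally extinct (initial).
Round 2 — checking thresholds:
  brine shrimp: 2 of 3 neighbours ≥ 2, goes locally extinct.
  isopods: 1 of 4 neighbours ≥ 1, goes locally extinct.
  krill: 1 of 3 neighbours < 2, not yet.
  nudibranchs: 1 of 2 neighbours ≥ 1, goes locally extinct.
Round 3 — checking thresholds:
  copepods: 1 of 1 neighbours ≥ 1, goes locally extinct.
  krill: 3 of 3 neighbours ≥ 2, goes locally extinct.
Round 4 — no new extinctions; cascade stops.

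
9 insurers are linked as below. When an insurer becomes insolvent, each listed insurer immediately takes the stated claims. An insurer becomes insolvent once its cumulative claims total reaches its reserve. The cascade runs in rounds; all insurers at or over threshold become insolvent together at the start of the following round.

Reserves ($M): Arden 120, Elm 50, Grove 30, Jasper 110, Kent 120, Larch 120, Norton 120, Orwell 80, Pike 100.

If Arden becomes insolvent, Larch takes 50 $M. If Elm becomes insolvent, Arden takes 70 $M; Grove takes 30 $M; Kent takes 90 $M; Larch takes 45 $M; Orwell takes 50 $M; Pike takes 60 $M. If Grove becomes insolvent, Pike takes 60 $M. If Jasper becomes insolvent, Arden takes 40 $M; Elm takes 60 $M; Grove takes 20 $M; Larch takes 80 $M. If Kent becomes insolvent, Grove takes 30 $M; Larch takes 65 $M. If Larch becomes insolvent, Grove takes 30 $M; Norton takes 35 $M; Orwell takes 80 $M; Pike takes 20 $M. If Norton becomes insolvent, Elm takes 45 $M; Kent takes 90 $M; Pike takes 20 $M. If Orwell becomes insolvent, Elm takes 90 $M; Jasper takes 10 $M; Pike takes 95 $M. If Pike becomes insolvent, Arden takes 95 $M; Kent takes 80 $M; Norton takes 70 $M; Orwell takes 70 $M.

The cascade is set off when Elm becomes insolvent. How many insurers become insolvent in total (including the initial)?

Round 1 — Elm becomes insolvent (initial).
  Arden: +70 → 70 < 120
  Grove: +30 → 30 ≥ 30
  Kent: +90 → 90 < 120
  Larch: +45 → 45 < 120
  Orwell: +50 → 50 < 80
  Pike: +60 → 60 < 100
Round 2 — Grove becomes insolvent.
  Pike: +60 → 120 ≥ 100
Round 3 — Pike becomes insolvent.
  Arden: +95 → 165 ≥ 120
  Kent: +80 → 170 ≥ 120
  Norton: +70 → 70 < 120
  Orwell: +70 → 120 ≥ 80
Round 4 — Arden, Kent, Orwell become insolvent.
  Jasper: +10 → 10 < 110
  Larch: +50+65 → 160 ≥ 120
Round 5 — Larch becomes insolvent.
  Norton: +35 → 105 < 120
No further insolvencies.

7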